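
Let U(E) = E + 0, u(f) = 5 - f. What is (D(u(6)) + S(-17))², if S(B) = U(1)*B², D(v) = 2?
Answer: 84681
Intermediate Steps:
U(E) = E
S(B) = B² (S(B) = 1*B² = B²)
(D(u(6)) + S(-17))² = (2 + (-17)²)² = (2 + 289)² = 291² = 84681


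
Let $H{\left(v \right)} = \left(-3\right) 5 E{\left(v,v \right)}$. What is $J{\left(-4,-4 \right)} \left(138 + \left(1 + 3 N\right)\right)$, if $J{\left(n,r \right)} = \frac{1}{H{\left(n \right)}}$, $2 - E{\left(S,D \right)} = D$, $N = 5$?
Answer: $- \frac{77}{45} \approx -1.7111$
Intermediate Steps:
$E{\left(S,D \right)} = 2 - D$
$H{\left(v \right)} = -30 + 15 v$ ($H{\left(v \right)} = \left(-3\right) 5 \left(2 - v\right) = - 15 \left(2 - v\right) = -30 + 15 v$)
$J{\left(n,r \right)} = \frac{1}{-30 + 15 n}$
$J{\left(-4,-4 \right)} \left(138 + \left(1 + 3 N\right)\right) = \frac{1}{15 \left(-2 - 4\right)} \left(138 + \left(1 + 3 \cdot 5\right)\right) = \frac{1}{15 \left(-6\right)} \left(138 + \left(1 + 15\right)\right) = \frac{1}{15} \left(- \frac{1}{6}\right) \left(138 + 16\right) = \left(- \frac{1}{90}\right) 154 = - \frac{77}{45}$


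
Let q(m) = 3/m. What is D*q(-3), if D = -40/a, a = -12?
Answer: -10/3 ≈ -3.3333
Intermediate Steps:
D = 10/3 (D = -40/(-12) = -40*(-1/12) = 10/3 ≈ 3.3333)
D*q(-3) = 10*(3/(-3))/3 = 10*(3*(-⅓))/3 = (10/3)*(-1) = -10/3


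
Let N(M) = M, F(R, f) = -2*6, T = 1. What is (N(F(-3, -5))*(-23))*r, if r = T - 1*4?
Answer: -828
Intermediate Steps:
r = -3 (r = 1 - 1*4 = 1 - 4 = -3)
F(R, f) = -12
(N(F(-3, -5))*(-23))*r = -12*(-23)*(-3) = 276*(-3) = -828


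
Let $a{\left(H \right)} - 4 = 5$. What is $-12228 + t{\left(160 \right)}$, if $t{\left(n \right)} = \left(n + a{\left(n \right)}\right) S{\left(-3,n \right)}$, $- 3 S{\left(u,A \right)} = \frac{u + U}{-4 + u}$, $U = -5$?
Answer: $- \frac{258140}{21} \approx -12292.0$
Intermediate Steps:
$a{\left(H \right)} = 9$ ($a{\left(H \right)} = 4 + 5 = 9$)
$S{\left(u,A \right)} = - \frac{-5 + u}{3 \left(-4 + u\right)}$ ($S{\left(u,A \right)} = - \frac{\left(u - 5\right) \frac{1}{-4 + u}}{3} = - \frac{\left(-5 + u\right) \frac{1}{-4 + u}}{3} = - \frac{\frac{1}{-4 + u} \left(-5 + u\right)}{3} = - \frac{-5 + u}{3 \left(-4 + u\right)}$)
$t{\left(n \right)} = - \frac{24}{7} - \frac{8 n}{21}$ ($t{\left(n \right)} = \left(n + 9\right) \frac{5 - -3}{3 \left(-4 - 3\right)} = \left(9 + n\right) \frac{5 + 3}{3 \left(-7\right)} = \left(9 + n\right) \frac{1}{3} \left(- \frac{1}{7}\right) 8 = \left(9 + n\right) \left(- \frac{8}{21}\right) = - \frac{24}{7} - \frac{8 n}{21}$)
$-12228 + t{\left(160 \right)} = -12228 - \frac{1352}{21} = - \frac{258140}{21}$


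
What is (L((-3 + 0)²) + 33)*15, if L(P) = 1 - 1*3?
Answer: 465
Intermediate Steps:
L(P) = -2 (L(P) = 1 - 3 = -2)
(L((-3 + 0)²) + 33)*15 = (-2 + 33)*15 = 31*15 = 465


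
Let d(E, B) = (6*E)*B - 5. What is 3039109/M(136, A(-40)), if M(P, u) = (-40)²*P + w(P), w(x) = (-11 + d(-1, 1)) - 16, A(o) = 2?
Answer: 3039109/217562 ≈ 13.969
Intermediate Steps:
d(E, B) = -5 + 6*B*E (d(E, B) = 6*B*E - 5 = -5 + 6*B*E)
w(x) = -38 (w(x) = (-11 + (-5 + 6*1*(-1))) - 16 = (-11 + (-5 - 6)) - 16 = (-11 - 11) - 16 = -22 - 16 = -38)
M(P, u) = -38 + 1600*P (M(P, u) = (-40)²*P - 38 = 1600*P - 38 = -38 + 1600*P)
3039109/M(136, A(-40)) = 3039109/(-38 + 1600*136) = 3039109/(-38 + 217600) = 3039109/217562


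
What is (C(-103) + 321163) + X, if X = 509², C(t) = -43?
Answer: 580201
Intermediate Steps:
X = 259081
(C(-103) + 321163) + X = (-43 + 321163) + 259081 = 321120 + 259081 = 580201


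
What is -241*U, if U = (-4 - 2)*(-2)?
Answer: -2892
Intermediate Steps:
U = 12 (U = -6*(-2) = 12)
-241*U = -241*12 = -2892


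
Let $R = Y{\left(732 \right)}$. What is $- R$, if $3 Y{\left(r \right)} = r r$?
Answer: $-178608$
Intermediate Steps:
$Y{\left(r \right)} = \frac{r^{2}}{3}$ ($Y{\left(r \right)} = \frac{r r}{3} = \frac{r^{2}}{3}$)
$R = 178608$ ($R = \frac{732^{2}}{3} = \frac{1}{3} \cdot 535824 = 178608$)
$- R = \left(-1\right) 178608 = -178608$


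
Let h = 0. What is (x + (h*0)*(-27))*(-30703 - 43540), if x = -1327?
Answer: 98520461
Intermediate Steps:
(x + (h*0)*(-27))*(-30703 - 43540) = (-1327 + (0*0)*(-27))*(-30703 - 43540) = (-1327 + 0*(-27))*(-74243) = (-1327 + 0)*(-74243) = -1327*(-74243) = 98520461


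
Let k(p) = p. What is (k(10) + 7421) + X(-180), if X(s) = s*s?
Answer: 39831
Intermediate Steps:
X(s) = s**2
(k(10) + 7421) + X(-180) = (10 + 7421) + (-180)**2 = 7431 + 32400 = 39831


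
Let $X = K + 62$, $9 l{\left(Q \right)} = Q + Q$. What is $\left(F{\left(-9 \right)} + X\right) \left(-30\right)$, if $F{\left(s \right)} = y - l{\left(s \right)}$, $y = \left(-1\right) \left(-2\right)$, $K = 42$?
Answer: $-3240$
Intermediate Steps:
$l{\left(Q \right)} = \frac{2 Q}{9}$ ($l{\left(Q \right)} = \frac{Q + Q}{9} = \frac{2 Q}{9}$)
$X = 104$ ($X = 42 + 62 = 104$)
$y = 2$
$F{\left(s \right)} = 2 - \frac{2 s}{9}$
$\left(F{\left(-9 \right)} + X\right) \left(-30\right) = \left(\left(2 - -2\right) + 104\right) \left(-30\right) = \left(\left(2 + 2\right) + 104\right) \left(-30\right) = \left(4 + 104\right) \left(-30\right) = 108 \left(-30\right) = -3240$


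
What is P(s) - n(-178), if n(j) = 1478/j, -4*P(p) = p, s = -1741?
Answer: 157905/356 ≈ 443.55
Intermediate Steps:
P(p) = -p/4
P(s) - n(-178) = -¼*(-1741) - 1478/(-178) = 1741/4 - 1478*(-1)/178 = 1741/4 - 1*(-739/89) = 1741/4 + 739/89 = 157905/356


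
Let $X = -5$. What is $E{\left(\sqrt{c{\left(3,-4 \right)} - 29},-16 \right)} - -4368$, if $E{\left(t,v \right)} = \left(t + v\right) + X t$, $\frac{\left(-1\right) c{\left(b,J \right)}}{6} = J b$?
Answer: $4352 - 4 \sqrt{43} \approx 4325.8$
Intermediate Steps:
$c{\left(b,J \right)} = - 6 J b$
$E{\left(t,v \right)} = v - 4 t$ ($E{\left(t,v \right)} = \left(t + v\right) - 5 t = v - 4 t$)
$E{\left(\sqrt{c{\left(3,-4 \right)} - 29},-16 \right)} - -4368 = \left(-16 - 4 \sqrt{\left(-6\right) \left(-4\right) 3 - 29}\right) - -4368 = \left(-16 - 4 \sqrt{72 - 29}\right) + 4368 = \left(-16 - 4 \sqrt{43}\right) + 4368 = 4352 - 4 \sqrt{43}$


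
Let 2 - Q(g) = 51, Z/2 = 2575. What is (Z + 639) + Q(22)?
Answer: 5740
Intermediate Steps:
Z = 5150 (Z = 2*2575 = 5150)
Q(g) = -49 (Q(g) = 2 - 1*51 = 2 - 51 = -49)
(Z + 639) + Q(22) = (5150 + 639) - 49 = 5789 - 49 = 5740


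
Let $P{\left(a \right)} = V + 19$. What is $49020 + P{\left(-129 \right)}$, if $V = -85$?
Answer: $48954$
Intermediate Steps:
$P{\left(a \right)} = -66$ ($P{\left(a \right)} = -85 + 19 = -66$)
$49020 + P{\left(-129 \right)} = 49020 - 66 = 48954$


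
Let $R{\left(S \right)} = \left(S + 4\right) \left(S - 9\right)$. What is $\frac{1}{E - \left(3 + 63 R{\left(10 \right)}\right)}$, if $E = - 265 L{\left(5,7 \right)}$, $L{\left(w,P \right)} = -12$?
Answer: $\frac{1}{2295} \approx 0.00043573$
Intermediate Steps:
$R{\left(S \right)} = \left(-9 + S\right) \left(4 + S\right)$ ($R{\left(S \right)} = \left(4 + S\right) \left(-9 + S\right) = \left(-9 + S\right) \left(4 + S\right)$)
$E = 3180$ ($E = \left(-265\right) \left(-12\right) = 3180$)
$\frac{1}{E - \left(3 + 63 R{\left(10 \right)}\right)} = \frac{1}{3180 + \left(\frac{96}{-32} - 63 \left(-36 + 10^{2} - 50\right)\right)} = \frac{1}{3180 + \left(96 \left(- \frac{1}{32}\right) - 63 \left(-36 + 100 - 50\right)\right)} = \frac{1}{3180 - 885} = \frac{1}{2295}$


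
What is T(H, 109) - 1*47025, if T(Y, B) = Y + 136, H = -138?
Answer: -47027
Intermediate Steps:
T(Y, B) = 136 + Y
T(H, 109) - 1*47025 = (136 - 138) - 1*47025 = -2 - 47025 = -47027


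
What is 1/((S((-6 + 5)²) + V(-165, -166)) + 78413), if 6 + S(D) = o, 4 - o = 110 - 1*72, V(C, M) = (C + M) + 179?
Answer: 1/78221 ≈ 1.2784e-5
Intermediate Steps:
V(C, M) = 179 + C + M
o = -34 (o = 4 - (110 - 1*72) = 4 - (110 - 72) = 4 - 1*38 = 4 - 38 = -34)
S(D) = -40 (S(D) = -6 - 34 = -40)
1/((S((-6 + 5)²) + V(-165, -166)) + 78413) = 1/((-40 + (179 - 165 - 166)) + 78413) = 1/((-40 - 152) + 78413) = 1/(-192 + 78413) = 1/78221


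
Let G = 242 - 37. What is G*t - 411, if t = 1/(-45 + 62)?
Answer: -6782/17 ≈ -398.94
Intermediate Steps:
G = 205
t = 1/17 ≈ 0.058824
G*t - 411 = 205*(1/17) - 411 = 205/17 - 411 = -6782/17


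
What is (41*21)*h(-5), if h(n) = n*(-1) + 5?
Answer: 8610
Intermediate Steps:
h(n) = 5 - n (h(n) = -n + 5 = 5 - n)
(41*21)*h(-5) = (41*21)*(5 - 1*(-5)) = 861*(5 + 5) = 861*10 = 8610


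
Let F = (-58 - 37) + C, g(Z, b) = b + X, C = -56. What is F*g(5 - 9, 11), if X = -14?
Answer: 453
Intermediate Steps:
g(Z, b) = -14 + b (g(Z, b) = b - 14 = -14 + b)
F = -151 (F = (-58 - 37) - 56 = -95 - 56 = -151)
F*g(5 - 9, 11) = -151*(-14 + 11) = -151*(-3) = 453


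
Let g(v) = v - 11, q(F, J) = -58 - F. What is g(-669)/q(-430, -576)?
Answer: -170/93 ≈ -1.8280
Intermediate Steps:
g(v) = -11 + v
g(-669)/q(-430, -576) = (-11 - 669)/(-58 - 1*(-430)) = -680/(-58 + 430) = -680/372 = -680*1/372 = -170/93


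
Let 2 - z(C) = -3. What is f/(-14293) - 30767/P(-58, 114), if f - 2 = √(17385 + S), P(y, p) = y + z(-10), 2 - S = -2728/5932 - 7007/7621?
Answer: 439752625/757529 - 2*√555271443749998223/161538671299 ≈ 580.50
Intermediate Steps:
S = 38192789/11301943 (S = 2 - (-2728/5932 - 7007/7621) = 2 - (-2728*1/5932 - 7007*1/7621) = 2 - (-682/1483 - 7007/7621) = 2 - 1*(-15588903/11301943) = 2 + 15588903/11301943 = 38192789/11301943 ≈ 3.3793)
z(C) = 5 (z(C) = 2 - 1*(-3) = 2 + 3 = 5)
P(y, p) = 5 + y (P(y, p) = y + 5 = 5 + y)
f = 2 + 2*√555271443749998223/11301943 (f = 2 + √(17385 + 38192789/11301943) = 2 + √(196522471844/11301943) = 2 + 2*√555271443749998223/11301943 ≈ 133.86)
f/(-14293) - 30767/P(-58, 114) = (2 + 2*√555271443749998223/11301943)/(-14293) - 30767/(5 - 58) = (2 + 2*√555271443749998223/11301943)*(-1/14293) - 30767/(-53) = (-2/14293 - 2*√555271443749998223/161538671299) - 30767*(-1/53) = (-2/14293 - 2*√555271443749998223/161538671299) + 30767/53 = 439752625/757529 - 2*√555271443749998223/161538671299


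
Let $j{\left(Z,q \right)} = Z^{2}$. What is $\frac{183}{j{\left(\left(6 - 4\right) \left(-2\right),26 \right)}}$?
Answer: $\frac{183}{16} \approx 11.438$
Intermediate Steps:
$\frac{183}{j{\left(\left(6 - 4\right) \left(-2\right),26 \right)}} = \frac{183}{\left(\left(6 - 4\right) \left(-2\right)\right)^{2}} = \frac{183}{\left(2 \left(-2\right)\right)^{2}} = \frac{183}{\left(-4\right)^{2}} = \frac{183}{16}$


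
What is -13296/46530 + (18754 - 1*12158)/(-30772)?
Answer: -29835683/59659215 ≈ -0.50010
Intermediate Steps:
-13296/46530 + (18754 - 1*12158)/(-30772) = -13296*1/46530 + (18754 - 12158)*(-1/30772) = -2216/7755 + 6596*(-1/30772) = -2216/7755 - 1649/7693 = -29835683/59659215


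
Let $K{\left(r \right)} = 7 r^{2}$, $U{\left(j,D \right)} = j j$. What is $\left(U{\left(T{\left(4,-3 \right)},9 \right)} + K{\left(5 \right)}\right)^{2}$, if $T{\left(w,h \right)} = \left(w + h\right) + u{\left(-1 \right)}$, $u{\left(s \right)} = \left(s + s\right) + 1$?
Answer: $30625$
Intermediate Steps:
$u{\left(s \right)} = 1 + 2 s$ ($u{\left(s \right)} = 2 s + 1 = 1 + 2 s$)
$T{\left(w,h \right)} = -1 + h + w$ ($T{\left(w,h \right)} = \left(w + h\right) + \left(1 + 2 \left(-1\right)\right) = \left(h + w\right) + \left(1 - 2\right) = \left(h + w\right) - 1 = -1 + h + w$)
$U{\left(j,D \right)} = j^{2}$
$\left(U{\left(T{\left(4,-3 \right)},9 \right)} + K{\left(5 \right)}\right)^{2} = \left(\left(-1 - 3 + 4\right)^{2} + 7 \cdot 5^{2}\right)^{2} = \left(0^{2} + 7 \cdot 25\right)^{2} = \left(0 + 175\right)^{2} = 175^{2} = 30625$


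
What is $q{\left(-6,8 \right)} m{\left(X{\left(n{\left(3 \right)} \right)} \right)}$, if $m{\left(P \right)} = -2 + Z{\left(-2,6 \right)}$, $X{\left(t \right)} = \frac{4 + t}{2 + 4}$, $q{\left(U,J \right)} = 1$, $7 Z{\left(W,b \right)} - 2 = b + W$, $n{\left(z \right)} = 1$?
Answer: $- \frac{8}{7} \approx -1.1429$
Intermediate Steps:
$Z{\left(W,b \right)} = \frac{2}{7} + \frac{W}{7} + \frac{b}{7}$ ($Z{\left(W,b \right)} = \frac{2}{7} + \frac{b + W}{7} = \frac{2}{7} + \frac{W + b}{7} = \frac{2}{7} + \left(\frac{W}{7} + \frac{b}{7}\right) = \frac{2}{7} + \frac{W}{7} + \frac{b}{7}$)
$X{\left(t \right)} = \frac{2}{3} + \frac{t}{6}$ ($X{\left(t \right)} = \frac{4 + t}{6} = \left(4 + t\right) \frac{1}{6} = \frac{2}{3} + \frac{t}{6}$)
$m{\left(P \right)} = - \frac{8}{7}$ ($m{\left(P \right)} = -2 + \left(\frac{2}{7} + \frac{1}{7} \left(-2\right) + \frac{1}{7} \cdot 6\right) = -2 + \left(\frac{2}{7} - \frac{2}{7} + \frac{6}{7}\right) = -2 + \frac{6}{7} = - \frac{8}{7}$)
$q{\left(-6,8 \right)} m{\left(X{\left(n{\left(3 \right)} \right)} \right)} = 1 \left(- \frac{8}{7}\right) = - \frac{8}{7}$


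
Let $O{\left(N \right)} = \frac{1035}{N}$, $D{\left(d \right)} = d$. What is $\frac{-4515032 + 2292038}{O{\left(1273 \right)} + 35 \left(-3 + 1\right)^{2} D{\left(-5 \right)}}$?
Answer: $\frac{2829871362}{890065} \approx 3179.4$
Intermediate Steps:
$\frac{-4515032 + 2292038}{O{\left(1273 \right)} + 35 \left(-3 + 1\right)^{2} D{\left(-5 \right)}} = \frac{-4515032 + 2292038}{\frac{1035}{1273} + 35 \left(-3 + 1\right)^{2} \left(-5\right)} = - \frac{2222994}{1035 \cdot \frac{1}{1273} + 35 \left(-2\right)^{2} \left(-5\right)} = - \frac{2222994}{\frac{1035}{1273} + 35 \cdot 4 \left(-5\right)} = - \frac{2222994}{\frac{1035}{1273} + 140 \left(-5\right)} = - \frac{2222994}{\frac{1035}{1273} - 700} = - \frac{2222994}{- \frac{890065}{1273}} = \left(-2222994\right) \left(- \frac{1273}{890065}\right) = \frac{2829871362}{890065}$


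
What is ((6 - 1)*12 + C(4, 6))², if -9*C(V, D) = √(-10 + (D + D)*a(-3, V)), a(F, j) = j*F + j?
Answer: (540 - I*√106)²/81 ≈ 3598.7 - 137.28*I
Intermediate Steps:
a(F, j) = j + F*j (a(F, j) = F*j + j = j + F*j)
C(V, D) = -√(-10 - 4*D*V)/9 (C(V, D) = -√(-10 + (D + D)*(V*(1 - 3)))/9 = -√(-10 + (2*D)*(V*(-2)))/9 = -√(-10 + (2*D)*(-2*V))/9 = -√(-10 - 4*D*V)/9)
((6 - 1)*12 + C(4, 6))² = ((6 - 1)*12 - √(-10 - 4*6*4)/9)² = (5*12 - √(-10 - 96)/9)² = (60 - I*√106/9)²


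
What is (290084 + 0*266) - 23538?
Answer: 266546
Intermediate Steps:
(290084 + 0*266) - 23538 = (290084 + 0) - 23538 = 290084 - 23538 = 266546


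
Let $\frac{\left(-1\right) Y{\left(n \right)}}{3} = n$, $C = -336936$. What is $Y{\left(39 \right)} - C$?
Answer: $336819$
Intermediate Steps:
$Y{\left(n \right)} = - 3 n$
$Y{\left(39 \right)} - C = \left(-3\right) 39 - -336936 = -117 + 336936 = 336819$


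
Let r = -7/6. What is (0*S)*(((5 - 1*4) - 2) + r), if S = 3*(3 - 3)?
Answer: 0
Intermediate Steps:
S = 0 (S = 3*0 = 0)
r = -7/6 (r = -7*⅙ = -7/6 ≈ -1.1667)
(0*S)*(((5 - 1*4) - 2) + r) = (0*0)*(((5 - 1*4) - 2) - 7/6) = 0*(((5 - 4) - 2) - 7/6) = 0*((1 - 2) - 7/6) = 0*(-1 - 7/6) = 0*(-13/6) = 0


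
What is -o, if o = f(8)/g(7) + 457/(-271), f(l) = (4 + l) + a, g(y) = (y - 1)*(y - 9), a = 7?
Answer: 10633/3252 ≈ 3.2697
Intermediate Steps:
g(y) = (-1 + y)*(-9 + y)
f(l) = 11 + l (f(l) = (4 + l) + 7 = 11 + l)
o = -10633/3252 (o = (11 + 8)/(9 + 7² - 10*7) + 457/(-271) = 19/(9 + 49 - 70) + 457*(-1/271) = 19/(-12) - 457/271 = 19*(-1/12) - 457/271 = -19/12 - 457/271 = -10633/3252 ≈ -3.2697)
-o = -1*(-10633/3252) = 10633/3252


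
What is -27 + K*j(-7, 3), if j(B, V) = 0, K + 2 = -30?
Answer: -27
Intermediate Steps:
K = -32 (K = -2 - 30 = -32)
-27 + K*j(-7, 3) = -27 - 32*0 = -27 + 0 = -27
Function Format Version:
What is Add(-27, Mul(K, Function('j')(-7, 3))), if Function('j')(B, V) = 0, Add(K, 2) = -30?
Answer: -27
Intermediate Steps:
K = -32 (K = Add(-2, -30) = -32)
Add(-27, Mul(K, Function('j')(-7, 3))) = Add(-27, Mul(-32, 0)) = Add(-27, 0) = -27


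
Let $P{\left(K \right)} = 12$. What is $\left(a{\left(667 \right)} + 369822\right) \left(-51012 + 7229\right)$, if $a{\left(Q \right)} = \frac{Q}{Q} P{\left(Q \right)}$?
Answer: $-16192442022$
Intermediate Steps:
$a{\left(Q \right)} = 12$ ($a{\left(Q \right)} = \frac{Q}{Q} 12 = 1 \cdot 12 = 12$)
$\left(a{\left(667 \right)} + 369822\right) \left(-51012 + 7229\right) = \left(12 + 369822\right) \left(-51012 + 7229\right) = 369834 \left(-43783\right) = -16192442022$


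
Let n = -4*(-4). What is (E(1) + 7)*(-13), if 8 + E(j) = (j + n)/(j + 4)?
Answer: -156/5 ≈ -31.200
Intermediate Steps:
n = 16
E(j) = -8 + (16 + j)/(4 + j) (E(j) = -8 + (j + 16)/(j + 4) = -8 + (16 + j)/(4 + j))
(E(1) + 7)*(-13) = ((-16 - 7*1)/(4 + 1) + 7)*(-13) = ((-16 - 7)/5 + 7)*(-13) = ((⅕)*(-23) + 7)*(-13) = (-23/5 + 7)*(-13) = (12/5)*(-13) = -156/5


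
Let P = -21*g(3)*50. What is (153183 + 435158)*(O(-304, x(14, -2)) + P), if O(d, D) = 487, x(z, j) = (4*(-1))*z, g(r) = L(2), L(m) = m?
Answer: -948994033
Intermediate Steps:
g(r) = 2
x(z, j) = -4*z
P = -2100 (P = -21*2*50 = -42*50 = -2100)
(153183 + 435158)*(O(-304, x(14, -2)) + P) = (153183 + 435158)*(487 - 2100) = 588341*(-1613) = -948994033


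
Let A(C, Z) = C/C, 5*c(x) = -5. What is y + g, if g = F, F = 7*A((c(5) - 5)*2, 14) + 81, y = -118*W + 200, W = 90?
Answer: -10332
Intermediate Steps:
c(x) = -1 (c(x) = (1/5)*(-5) = -1)
A(C, Z) = 1
y = -10420 (y = -118*90 + 200 = -10620 + 200 = -10420)
F = 88 (F = 7*1 + 81 = 7 + 81 = 88)
g = 88
y + g = -10420 + 88 = -10332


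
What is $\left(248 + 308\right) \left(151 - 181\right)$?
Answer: $-16680$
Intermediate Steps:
$\left(248 + 308\right) \left(151 - 181\right) = 556 \left(-30\right) = -16680$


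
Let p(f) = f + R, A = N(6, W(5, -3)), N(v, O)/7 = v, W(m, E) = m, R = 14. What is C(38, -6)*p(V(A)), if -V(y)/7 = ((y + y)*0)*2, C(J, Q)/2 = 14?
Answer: 392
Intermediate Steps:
C(J, Q) = 28 (C(J, Q) = 2*14 = 28)
N(v, O) = 7*v
A = 42 (A = 7*6 = 42)
V(y) = 0 (V(y) = -7*(y + y)*0*2 = -7*(2*y)*0*2 = -0*2 = -7*0 = 0)
p(f) = 14 + f (p(f) = f + 14 = 14 + f)
C(38, -6)*p(V(A)) = 28*(14 + 0) = 28*14 = 392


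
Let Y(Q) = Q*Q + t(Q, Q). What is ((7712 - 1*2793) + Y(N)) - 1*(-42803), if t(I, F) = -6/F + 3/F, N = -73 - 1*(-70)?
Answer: 47732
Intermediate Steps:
N = -3 (N = -73 + 70 = -3)
t(I, F) = -3/F
Y(Q) = Q**2 - 3/Q (Y(Q) = Q*Q - 3/Q = Q**2 - 3/Q)
((7712 - 1*2793) + Y(N)) - 1*(-42803) = ((7712 - 1*2793) + (-3 + (-3)**3)/(-3)) - 1*(-42803) = ((7712 - 2793) - (-3 - 27)/3) + 42803 = (4919 - 1/3*(-30)) + 42803 = (4919 + 10) + 42803 = 4929 + 42803 = 47732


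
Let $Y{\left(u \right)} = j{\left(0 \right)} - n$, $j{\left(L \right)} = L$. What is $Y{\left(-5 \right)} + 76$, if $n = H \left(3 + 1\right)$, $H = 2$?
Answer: $68$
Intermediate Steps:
$n = 8$ ($n = 2 \left(3 + 1\right) = 2 \cdot 4 = 8$)
$Y{\left(u \right)} = -8$ ($Y{\left(u \right)} = 0 - 8 = -8$)
$Y{\left(-5 \right)} + 76 = -8 + 76 = 68$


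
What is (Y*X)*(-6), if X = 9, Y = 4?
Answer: -216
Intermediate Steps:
(Y*X)*(-6) = (4*9)*(-6) = 36*(-6) = -216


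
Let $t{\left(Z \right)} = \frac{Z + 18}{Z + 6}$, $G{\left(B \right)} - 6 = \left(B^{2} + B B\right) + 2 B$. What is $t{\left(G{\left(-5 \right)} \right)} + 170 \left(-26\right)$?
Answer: $- \frac{57444}{13} \approx -4418.8$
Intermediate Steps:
$G{\left(B \right)} = 6 + 2 B + 2 B^{2}$ ($G{\left(B \right)} = 6 + \left(\left(B^{2} + B B\right) + 2 B\right) = 6 + \left(\left(B^{2} + B^{2}\right) + 2 B\right) = 6 + \left(2 B^{2} + 2 B\right) = 6 + \left(2 B + 2 B^{2}\right) = 6 + 2 B + 2 B^{2}$)
$t{\left(Z \right)} = \frac{18 + Z}{6 + Z}$
$t{\left(G{\left(-5 \right)} \right)} + 170 \left(-26\right) = \frac{18 + \left(6 + 2 \left(-5\right) + 2 \left(-5\right)^{2}\right)}{6 + \left(6 + 2 \left(-5\right) + 2 \left(-5\right)^{2}\right)} + 170 \left(-26\right) = \frac{18 + \left(6 - 10 + 2 \cdot 25\right)}{6 + \left(6 - 10 + 2 \cdot 25\right)} - 4420 = \frac{18 + \left(6 - 10 + 50\right)}{6 + \left(6 - 10 + 50\right)} - 4420 = \frac{18 + 46}{6 + 46} - 4420 = \frac{1}{52} \cdot 64 - 4420 = \frac{16}{13} - 4420 = - \frac{57444}{13}$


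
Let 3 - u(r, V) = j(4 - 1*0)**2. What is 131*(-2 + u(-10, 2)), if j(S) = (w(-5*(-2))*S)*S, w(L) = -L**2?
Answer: -335359869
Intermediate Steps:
j(S) = -100*S**2 (j(S) = ((-(-5*(-2))**2)*S)*S = ((-1*10**2)*S)*S = ((-1*100)*S)*S = (-100*S)*S = -100*S**2)
u(r, V) = -2559997 (u(r, V) = 3 - (-100*(4 - 1*0)**2)**2 = 3 - (-100*(4 + 0)**2)**2 = 3 - (-100*4**2)**2 = 3 - (-100*16)**2 = 3 - 1*(-1600)**2 = 3 - 1*2560000 = 3 - 2560000 = -2559997)
131*(-2 + u(-10, 2)) = 131*(-2 - 2559997) = 131*(-2559999) = -335359869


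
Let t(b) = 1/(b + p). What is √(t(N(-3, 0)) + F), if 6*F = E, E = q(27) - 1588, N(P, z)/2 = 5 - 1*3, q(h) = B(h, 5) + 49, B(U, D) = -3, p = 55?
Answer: 19*I*√2478/59 ≈ 16.031*I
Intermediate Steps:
q(h) = 46 (q(h) = -3 + 49 = 46)
N(P, z) = 4 (N(P, z) = 2*(5 - 1*3) = 2*(5 - 3) = 2*2 = 4)
t(b) = 1/(55 + b) (t(b) = 1/(b + 55) = 1/(55 + b))
E = -1542 (E = 46 - 1588 = -1542)
F = -257 (F = (⅙)*(-1542) = -257)
√(t(N(-3, 0)) + F) = √(1/(55 + 4) - 257) = √(1/59 - 257) = √(-15162/59) = 19*I*√2478/59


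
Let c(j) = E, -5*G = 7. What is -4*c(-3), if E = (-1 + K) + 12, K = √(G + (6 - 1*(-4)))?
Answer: -44 - 4*√215/5 ≈ -55.730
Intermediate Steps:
G = -7/5 (G = -⅕*7 = -7/5 ≈ -1.4000)
K = √215/5 (K = √(-7/5 + (6 - 1*(-4))) = √(-7/5 + (6 + 4)) = √(-7/5 + 10) = √(43/5) = √215/5 ≈ 2.9326)
E = 11 + √215/5 (E = (-1 + √215/5) + 12 = 11 + √215/5 ≈ 13.933)
c(j) = 11 + √215/5
-4*c(-3) = -4*(11 + √215/5) = -44 - 4*√215/5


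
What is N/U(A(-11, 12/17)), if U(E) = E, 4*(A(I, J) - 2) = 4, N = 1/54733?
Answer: 1/164199 ≈ 6.0902e-6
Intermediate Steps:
N = 1/54733 ≈ 1.8271e-5
A(I, J) = 3 (A(I, J) = 2 + (¼)*4 = 2 + 1 = 3)
N/U(A(-11, 12/17)) = (1/54733)/3 = (1/54733)*(⅓) = 1/164199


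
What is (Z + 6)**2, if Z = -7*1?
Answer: 1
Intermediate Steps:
Z = -7
(Z + 6)**2 = (-7 + 6)**2 = (-1)**2 = 1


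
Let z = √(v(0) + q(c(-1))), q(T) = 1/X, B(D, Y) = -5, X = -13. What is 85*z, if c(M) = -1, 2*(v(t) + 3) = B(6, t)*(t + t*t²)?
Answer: 170*I*√130/13 ≈ 149.1*I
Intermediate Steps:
v(t) = -3 - 5*t/2 - 5*t³/2 (v(t) = -3 + (-5*(t + t*t²))/2 = -3 + (-5*(t + t³))/2 = -3 + (-5*t - 5*t³)/2 = -3 + (-5*t/2 - 5*t³/2) = -3 - 5*t/2 - 5*t³/2)
q(T) = -1/13 (q(T) = 1/(-13) = -1/13)
z = 2*I*√130/13 (z = √((-3 - 5/2*0 - 5/2*0³) - 1/13) = √((-3 + 0 - 5/2*0) - 1/13) = √((-3 + 0 + 0) - 1/13) = √(-3 - 1/13) = √(-40/13) = 2*I*√130/13 ≈ 1.7541*I)
85*z = 85*(2*I*√130/13) = 170*I*√130/13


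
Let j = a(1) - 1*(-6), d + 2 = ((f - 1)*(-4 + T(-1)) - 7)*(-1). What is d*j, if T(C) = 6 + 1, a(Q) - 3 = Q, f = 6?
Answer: -100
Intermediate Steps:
a(Q) = 3 + Q
T(C) = 7
d = -10 (d = -2 + ((6 - 1)*(-4 + 7) - 7)*(-1) = -2 + (5*3 - 7)*(-1) = -2 + (15 - 7)*(-1) = -2 + 8*(-1) = -2 - 8 = -10)
j = 10 (j = (3 + 1) - 1*(-6) = 4 + 6 = 10)
d*j = -10*10 = -100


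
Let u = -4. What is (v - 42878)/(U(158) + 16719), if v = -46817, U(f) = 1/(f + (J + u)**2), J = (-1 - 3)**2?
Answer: -27087890/5049139 ≈ -5.3649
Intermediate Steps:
J = 16 (J = (-4)**2 = 16)
U(f) = 1/(144 + f) (U(f) = 1/(f + (16 - 4)**2) = 1/(f + 12**2) = 1/(f + 144) = 1/(144 + f))
(v - 42878)/(U(158) + 16719) = (-46817 - 42878)/(1/(144 + 158) + 16719) = -89695/(1/302 + 16719) = -89695/5049139/302 = -89695*302/5049139 = -27087890/5049139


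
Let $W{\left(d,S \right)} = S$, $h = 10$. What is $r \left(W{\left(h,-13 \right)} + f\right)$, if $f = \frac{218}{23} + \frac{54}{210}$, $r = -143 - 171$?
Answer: $\frac{825192}{805} \approx 1025.1$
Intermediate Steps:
$r = -314$
$f = \frac{7837}{805}$ ($f = 218 \cdot \frac{1}{23} + 54 \cdot \frac{1}{210} = \frac{218}{23} + \frac{9}{35} = \frac{7837}{805} \approx 9.7354$)
$r \left(W{\left(h,-13 \right)} + f\right) = - 314 \left(-13 + \frac{7837}{805}\right) = \left(-314\right) \left(- \frac{2628}{805}\right) = \frac{825192}{805}$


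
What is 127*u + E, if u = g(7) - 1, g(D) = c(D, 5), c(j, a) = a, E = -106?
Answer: 402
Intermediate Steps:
g(D) = 5
u = 4 (u = 5 - 1 = 4)
127*u + E = 127*4 - 106 = 508 - 106 = 402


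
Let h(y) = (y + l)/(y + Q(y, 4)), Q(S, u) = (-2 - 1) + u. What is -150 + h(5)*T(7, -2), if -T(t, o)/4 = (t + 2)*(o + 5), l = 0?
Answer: -240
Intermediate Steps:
Q(S, u) = -3 + u
h(y) = y/(1 + y) (h(y) = (y + 0)/(y + (-3 + 4)) = y/(y + 1) = y/(1 + y))
T(t, o) = -4*(2 + t)*(5 + o) (T(t, o) = -4*(t + 2)*(o + 5) = -4*(2 + t)*(5 + o))
-150 + h(5)*T(7, -2) = -150 + (5/(1 + 5))*(-40 - 20*7 - 8*(-2) - 4*(-2)*7) = -150 + (5/6)*(-40 - 140 + 16 + 56) = -150 + (5*(⅙))*(-108) = -150 + (⅚)*(-108) = -150 - 90 = -240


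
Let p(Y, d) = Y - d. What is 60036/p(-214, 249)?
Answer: -60036/463 ≈ -129.67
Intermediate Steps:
60036/p(-214, 249) = 60036/(-214 - 1*249) = 60036/(-214 - 249) = 60036/(-463) = 60036*(-1/463) = -60036/463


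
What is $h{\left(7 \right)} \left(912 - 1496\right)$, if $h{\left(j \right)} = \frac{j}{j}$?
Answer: $-584$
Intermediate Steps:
$h{\left(j \right)} = 1$
$h{\left(7 \right)} \left(912 - 1496\right) = 1 \left(912 - 1496\right) = 1 \left(-584\right) = -584$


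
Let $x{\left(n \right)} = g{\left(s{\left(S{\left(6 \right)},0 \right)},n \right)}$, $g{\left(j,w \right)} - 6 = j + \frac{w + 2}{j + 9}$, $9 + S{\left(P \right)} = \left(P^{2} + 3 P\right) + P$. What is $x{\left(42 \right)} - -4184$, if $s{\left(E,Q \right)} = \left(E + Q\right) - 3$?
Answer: $\frac{241610}{57} \approx 4238.8$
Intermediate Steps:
$S{\left(P \right)} = -9 + P^{2} + 4 P$ ($S{\left(P \right)} = -9 + \left(\left(P^{2} + 3 P\right) + P\right) = -9 + \left(P^{2} + 4 P\right) = -9 + P^{2} + 4 P$)
$s{\left(E,Q \right)} = -3 + E + Q$
$g{\left(j,w \right)} = 6 + j + \frac{2 + w}{9 + j}$ ($g{\left(j,w \right)} = 6 + \left(j + \frac{w + 2}{j + 9}\right) = 6 + \left(j + \frac{2 + w}{9 + j}\right) = 6 + j + \frac{2 + w}{9 + j}$)
$x{\left(n \right)} = \frac{3080}{57} + \frac{n}{57}$ ($x{\left(n \right)} = \frac{56 + n + \left(-3 + \left(-9 + 6^{2} + 4 \cdot 6\right) + 0\right)^{2} + 15 \left(-3 + \left(-9 + 6^{2} + 4 \cdot 6\right) + 0\right)}{9 + \left(-3 + \left(-9 + 6^{2} + 4 \cdot 6\right) + 0\right)} = \frac{56 + n + \left(-3 + \left(-9 + 36 + 24\right) + 0\right)^{2} + 15 \left(-3 + \left(-9 + 36 + 24\right) + 0\right)}{9 + \left(-3 + \left(-9 + 36 + 24\right) + 0\right)} = \frac{56 + n + \left(-3 + 51 + 0\right)^{2} + 15 \left(-3 + 51 + 0\right)}{9 + \left(-3 + 51 + 0\right)} = \frac{56 + n + 48^{2} + 15 \cdot 48}{9 + 48} = \frac{56 + n + 2304 + 720}{57} = \frac{3080 + n}{57} = \frac{3080}{57} + \frac{n}{57}$)
$x{\left(42 \right)} - -4184 = \left(\frac{3080}{57} + \frac{1}{57} \cdot 42\right) - -4184 = \left(\frac{3080}{57} + \frac{14}{19}\right) + 4184 = \frac{3122}{57} + 4184 = \frac{241610}{57}$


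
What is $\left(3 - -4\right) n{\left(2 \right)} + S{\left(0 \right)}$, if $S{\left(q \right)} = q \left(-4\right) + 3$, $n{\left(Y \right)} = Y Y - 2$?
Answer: $17$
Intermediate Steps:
$n{\left(Y \right)} = -2 + Y^{2}$ ($n{\left(Y \right)} = Y^{2} - 2 = -2 + Y^{2}$)
$S{\left(q \right)} = 3 - 4 q$ ($S{\left(q \right)} = - 4 q + 3 = 3 - 4 q$)
$\left(3 - -4\right) n{\left(2 \right)} + S{\left(0 \right)} = \left(3 - -4\right) \left(-2 + 2^{2}\right) + \left(3 - 0\right) = \left(3 + 4\right) \left(-2 + 4\right) + \left(3 + 0\right) = 7 \cdot 2 + 3 = 14 + 3 = 17$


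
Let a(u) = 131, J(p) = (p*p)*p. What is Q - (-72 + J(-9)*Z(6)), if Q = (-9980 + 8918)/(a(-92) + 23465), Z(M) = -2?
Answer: -16352559/11798 ≈ -1386.0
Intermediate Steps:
J(p) = p**3 (J(p) = p**2*p = p**3)
Q = -531/11798 (Q = (-9980 + 8918)/(131 + 23465) = -1062/23596 = -1062*1/23596 = -531/11798 ≈ -0.045008)
Q - (-72 + J(-9)*Z(6)) = -531/11798 - (-72 + (-9)**3*(-2)) = -531/11798 - (-72 - 729*(-2)) = -531/11798 - (-72 + 1458) = -531/11798 - 1*1386 = -531/11798 - 1386 = -16352559/11798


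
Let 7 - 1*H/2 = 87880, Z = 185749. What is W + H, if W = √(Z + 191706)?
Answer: -175746 + √377455 ≈ -1.7513e+5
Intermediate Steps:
W = √377455 (W = √(185749 + 191706) = √377455 ≈ 614.37)
H = -175746 (H = 14 - 2*87880 = 14 - 175760 = -175746)
W + H = √377455 - 175746 = -175746 + √377455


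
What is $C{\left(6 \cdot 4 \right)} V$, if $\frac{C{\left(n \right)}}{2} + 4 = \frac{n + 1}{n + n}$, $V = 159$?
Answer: $- \frac{8851}{8} \approx -1106.4$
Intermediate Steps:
$C{\left(n \right)} = -8 + \frac{1 + n}{n}$ ($C{\left(n \right)} = -8 + 2 \frac{n + 1}{n + n} = -8 + 2 \frac{1 + n}{2 n} = -8 + \frac{1 + n}{n}$)
$C{\left(6 \cdot 4 \right)} V = \left(-7 + \frac{1}{6 \cdot 4}\right) 159 = \left(-7 + \frac{1}{24}\right) 159 = \left(- \frac{167}{24}\right) 159 = - \frac{8851}{8}$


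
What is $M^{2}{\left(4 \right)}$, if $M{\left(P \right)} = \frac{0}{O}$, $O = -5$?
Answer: $0$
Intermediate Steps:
$M{\left(P \right)} = 0$ ($M{\left(P \right)} = \frac{0}{-5} = 0 \left(- \frac{1}{5}\right) = 0$)
$M^{2}{\left(4 \right)} = 0^{2} = 0$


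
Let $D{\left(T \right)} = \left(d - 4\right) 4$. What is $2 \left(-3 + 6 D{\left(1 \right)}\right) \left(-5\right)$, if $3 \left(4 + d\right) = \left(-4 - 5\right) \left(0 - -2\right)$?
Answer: $3390$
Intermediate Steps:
$d = -10$ ($d = -4 + \frac{\left(-4 - 5\right) \left(0 - -2\right)}{3} = -4 + \frac{\left(-9\right) \left(0 + 2\right)}{3} = -4 + \frac{\left(-9\right) 2}{3} = -4 + \frac{1}{3} \left(-18\right) = -4 - 6 = -10$)
$D{\left(T \right)} = -56$ ($D{\left(T \right)} = \left(-10 - 4\right) 4 = \left(-14\right) 4 = -56$)
$2 \left(-3 + 6 D{\left(1 \right)}\right) \left(-5\right) = 2 \left(-3 + 6 \left(-56\right)\right) \left(-5\right) = 2 \left(-3 - 336\right) \left(-5\right) = 2 \left(-339\right) \left(-5\right) = \left(-678\right) \left(-5\right) = 3390$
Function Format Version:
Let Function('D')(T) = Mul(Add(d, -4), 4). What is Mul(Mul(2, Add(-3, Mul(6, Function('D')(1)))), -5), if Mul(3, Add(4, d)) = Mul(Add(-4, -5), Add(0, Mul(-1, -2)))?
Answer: 3390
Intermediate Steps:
d = -10 (d = Add(-4, Mul(Rational(1, 3), Mul(Add(-4, -5), Add(0, Mul(-1, -2))))) = Add(-4, Mul(Rational(1, 3), Mul(-9, Add(0, 2)))) = Add(-4, Mul(Rational(1, 3), Mul(-9, 2))) = Add(-4, Mul(Rational(1, 3), -18)) = Add(-4, -6) = -10)
Function('D')(T) = -56 (Function('D')(T) = Mul(Add(-10, -4), 4) = Mul(-14, 4) = -56)
Mul(Mul(2, Add(-3, Mul(6, Function('D')(1)))), -5) = Mul(Mul(2, Add(-3, Mul(6, -56))), -5) = Mul(Mul(2, Add(-3, -336)), -5) = Mul(Mul(2, -339), -5) = Mul(-678, -5) = 3390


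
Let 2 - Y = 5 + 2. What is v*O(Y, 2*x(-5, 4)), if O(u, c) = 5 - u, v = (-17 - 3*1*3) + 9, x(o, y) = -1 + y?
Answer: -170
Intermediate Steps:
Y = -5 (Y = 2 - (5 + 2) = 2 - 1*7 = 2 - 7 = -5)
v = -17 (v = (-17 - 3*3) + 9 = (-17 - 9) + 9 = -26 + 9 = -17)
v*O(Y, 2*x(-5, 4)) = -17*(5 - 1*(-5)) = -17*(5 + 5) = -17*10 = -170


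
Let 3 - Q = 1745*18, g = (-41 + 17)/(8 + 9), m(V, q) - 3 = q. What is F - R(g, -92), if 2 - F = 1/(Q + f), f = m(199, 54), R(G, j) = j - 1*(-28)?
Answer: 2069101/31350 ≈ 66.000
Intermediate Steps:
m(V, q) = 3 + q
g = -24/17 ≈ -1.4118
R(G, j) = 28 + j (R(G, j) = j + 28 = 28 + j)
Q = -31407 (Q = 3 - 1745*18 = 3 - 1*31410 = 3 - 31410 = -31407)
f = 57 (f = 3 + 54 = 57)
F = 62701/31350 (F = 2 - 1/(-31407 + 57) = 2 - 1/(-31350) = 2 - 1*(-1/31350) = 2 + 1/31350 = 62701/31350 ≈ 2.0000)
F - R(g, -92) = 62701/31350 - (28 - 92) = 62701/31350 - 1*(-64) = 62701/31350 + 64 = 2069101/31350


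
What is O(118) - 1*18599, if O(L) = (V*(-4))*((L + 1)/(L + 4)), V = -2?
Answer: -1134063/61 ≈ -18591.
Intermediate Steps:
O(L) = 8*(1 + L)/(4 + L) (O(L) = (-2*(-4))*((L + 1)/(L + 4)) = 8*((1 + L)/(4 + L)) = 8*(1 + L)/(4 + L))
O(118) - 1*18599 = 8*(1 + 118)/(4 + 118) - 1*18599 = 8*119/122 - 18599 = 8*(1/122)*119 - 18599 = 476/61 - 18599 = -1134063/61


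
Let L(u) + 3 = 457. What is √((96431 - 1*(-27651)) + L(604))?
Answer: 2*√31134 ≈ 352.90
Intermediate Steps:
L(u) = 454 (L(u) = -3 + 457 = 454)
√((96431 - 1*(-27651)) + L(604)) = √((96431 - 1*(-27651)) + 454) = √((96431 + 27651) + 454) = √(124082 + 454) = √124536 = 2*√31134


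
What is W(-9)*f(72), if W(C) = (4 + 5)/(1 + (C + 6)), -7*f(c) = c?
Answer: 324/7 ≈ 46.286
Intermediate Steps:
f(c) = -c/7
W(C) = 9/(7 + C) (W(C) = 9/(1 + (6 + C)) = 9/(7 + C))
W(-9)*f(72) = (9/(7 - 9))*(-⅐*72) = (9/(-2))*(-72/7) = (9*(-½))*(-72/7) = -9/2*(-72/7) = 324/7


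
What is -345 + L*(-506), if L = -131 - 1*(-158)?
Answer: -14007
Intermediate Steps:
L = 27 (L = -131 + 158 = 27)
-345 + L*(-506) = -345 + 27*(-506) = -345 - 13662 = -14007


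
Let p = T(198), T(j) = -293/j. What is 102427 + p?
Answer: 20280253/198 ≈ 1.0243e+5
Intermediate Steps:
p = -293/198 ≈ -1.4798
102427 + p = 102427 - 293/198 = 20280253/198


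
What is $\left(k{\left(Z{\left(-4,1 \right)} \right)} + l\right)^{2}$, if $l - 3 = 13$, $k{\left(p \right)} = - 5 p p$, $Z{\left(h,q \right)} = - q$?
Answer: $121$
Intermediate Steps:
$k{\left(p \right)} = - 5 p^{2}$
$l = 16$ ($l = 3 + 13 = 16$)
$\left(k{\left(Z{\left(-4,1 \right)} \right)} + l\right)^{2} = \left(- 5 \left(\left(-1\right) 1\right)^{2} + 16\right)^{2} = \left(- 5 \left(-1\right)^{2} + 16\right)^{2} = \left(\left(-5\right) 1 + 16\right)^{2} = \left(-5 + 16\right)^{2} = 11^{2} = 121$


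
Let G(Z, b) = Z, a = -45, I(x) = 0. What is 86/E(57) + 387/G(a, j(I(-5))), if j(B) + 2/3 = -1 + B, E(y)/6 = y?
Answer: -7138/855 ≈ -8.3485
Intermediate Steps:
E(y) = 6*y
j(B) = -5/3 + B (j(B) = -⅔ + (-1 + B) = -5/3 + B)
86/E(57) + 387/G(a, j(I(-5))) = 86/((6*57)) + 387/(-45) = 86/342 + 387*(-1/45) = 86*(1/342) - 43/5 = 43/171 - 43/5 = -7138/855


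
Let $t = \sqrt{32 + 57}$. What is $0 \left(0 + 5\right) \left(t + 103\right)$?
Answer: $0$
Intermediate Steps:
$t = \sqrt{89} \approx 9.434$
$0 \left(0 + 5\right) \left(t + 103\right) = 0 \left(0 + 5\right) \left(\sqrt{89} + 103\right) = 0 \cdot 5 \left(103 + \sqrt{89}\right) = 0 \left(103 + \sqrt{89}\right) = 0$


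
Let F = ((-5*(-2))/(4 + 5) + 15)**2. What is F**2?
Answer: 442050625/6561 ≈ 67376.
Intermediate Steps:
F = 21025/81 (F = (10/9 + 15)**2 = (145/9)**2 = 21025/81 ≈ 259.57)
F**2 = (21025/81)**2 = 442050625/6561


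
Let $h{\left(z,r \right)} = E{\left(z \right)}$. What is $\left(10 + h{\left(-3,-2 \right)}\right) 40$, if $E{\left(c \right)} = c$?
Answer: $280$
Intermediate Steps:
$h{\left(z,r \right)} = z$
$\left(10 + h{\left(-3,-2 \right)}\right) 40 = \left(10 - 3\right) 40 = 7 \cdot 40 = 280$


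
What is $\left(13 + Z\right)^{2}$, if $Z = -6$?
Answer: $49$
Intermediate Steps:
$\left(13 + Z\right)^{2} = \left(13 - 6\right)^{2} = 7^{2} = 49$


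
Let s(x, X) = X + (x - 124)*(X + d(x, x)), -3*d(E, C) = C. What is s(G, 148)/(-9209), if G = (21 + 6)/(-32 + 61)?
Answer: 15161559/7744769 ≈ 1.9577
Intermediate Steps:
G = 27/29 ≈ 0.93103
d(E, C) = -C/3
s(x, X) = X + (-124 + x)*(X - x/3) (s(x, X) = X + (x - 124)*(X - x/3) = X + (-124 + x)*(X - x/3))
s(G, 148)/(-9209) = (-123*148 - (27/29)**2/3 + (124/3)*(27/29) + 148*(27/29))/(-9209) = (-18204 - 1/3*729/841 + 1116/29 + 3996/29)*(-1/9209) = (-18204 - 243/841 + 1116/29 + 3996/29)*(-1/9209) = -15161559/841*(-1/9209) = 15161559/7744769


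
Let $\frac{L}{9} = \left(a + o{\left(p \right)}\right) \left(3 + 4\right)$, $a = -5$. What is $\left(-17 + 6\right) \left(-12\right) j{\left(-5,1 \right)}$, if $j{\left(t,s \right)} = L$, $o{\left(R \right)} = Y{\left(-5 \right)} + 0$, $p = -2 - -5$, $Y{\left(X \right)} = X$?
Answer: $-83160$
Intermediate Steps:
$p = 3$ ($p = -2 + 5 = 3$)
$o{\left(R \right)} = -5$ ($o{\left(R \right)} = -5 + 0 = -5$)
$L = -630$ ($L = 9 \left(-5 - 5\right) \left(3 + 4\right) = 9 \left(\left(-10\right) 7\right) = 9 \left(-70\right) = -630$)
$j{\left(t,s \right)} = -630$
$\left(-17 + 6\right) \left(-12\right) j{\left(-5,1 \right)} = \left(-17 + 6\right) \left(-12\right) \left(-630\right) = \left(-11\right) \left(-12\right) \left(-630\right) = 132 \left(-630\right) = -83160$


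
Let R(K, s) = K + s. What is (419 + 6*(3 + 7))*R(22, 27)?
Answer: 23471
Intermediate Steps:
(419 + 6*(3 + 7))*R(22, 27) = (419 + 6*(3 + 7))*(22 + 27) = (419 + 6*10)*49 = (419 + 60)*49 = 479*49 = 23471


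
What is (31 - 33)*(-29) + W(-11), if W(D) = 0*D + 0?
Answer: 58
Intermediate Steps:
W(D) = 0 (W(D) = 0 + 0 = 0)
(31 - 33)*(-29) + W(-11) = (31 - 33)*(-29) + 0 = -2*(-29) + 0 = 58 + 0 = 58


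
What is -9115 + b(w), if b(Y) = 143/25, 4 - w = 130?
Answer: -227732/25 ≈ -9109.3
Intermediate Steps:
w = -126 (w = 4 - 1*130 = 4 - 130 = -126)
b(Y) = 143/25 (b(Y) = 143*(1/25) = 143/25)
-9115 + b(w) = -9115 + 143/25 = -227732/25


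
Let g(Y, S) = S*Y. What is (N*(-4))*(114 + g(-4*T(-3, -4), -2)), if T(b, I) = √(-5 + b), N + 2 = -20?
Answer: 10032 + 1408*I*√2 ≈ 10032.0 + 1991.2*I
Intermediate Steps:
N = -22 (N = -2 - 20 = -22)
(N*(-4))*(114 + g(-4*T(-3, -4), -2)) = (-22*(-4))*(114 - (-8)*√(-5 - 3)) = 88*(114 - (-8)*√(-8)) = 88*(114 - (-8)*2*I*√2) = 88*(114 - (-16)*I*√2) = 88*(114 + 16*I*√2) = 10032 + 1408*I*√2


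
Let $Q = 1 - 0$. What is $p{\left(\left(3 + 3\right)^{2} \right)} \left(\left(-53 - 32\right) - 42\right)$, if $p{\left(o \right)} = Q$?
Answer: $-127$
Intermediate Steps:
$Q = 1$ ($Q = 1 + 0 = 1$)
$p{\left(o \right)} = 1$
$p{\left(\left(3 + 3\right)^{2} \right)} \left(\left(-53 - 32\right) - 42\right) = 1 \left(\left(-53 - 32\right) - 42\right) = 1 \left(-85 - 42\right) = 1 \left(-127\right) = -127$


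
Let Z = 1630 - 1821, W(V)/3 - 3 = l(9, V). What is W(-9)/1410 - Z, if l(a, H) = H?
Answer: 44882/235 ≈ 190.99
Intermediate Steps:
W(V) = 9 + 3*V
Z = -191
W(-9)/1410 - Z = (9 + 3*(-9))/1410 - 1*(-191) = (9 - 27)*(1/1410) + 191 = -18*1/1410 + 191 = -3/235 + 191 = 44882/235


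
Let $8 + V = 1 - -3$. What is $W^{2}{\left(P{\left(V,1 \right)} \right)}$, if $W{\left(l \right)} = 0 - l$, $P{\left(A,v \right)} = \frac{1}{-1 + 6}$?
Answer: $\frac{1}{25} \approx 0.04$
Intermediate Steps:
$V = -4$ ($V = -8 + \left(1 - -3\right) = -8 + \left(1 + 3\right) = -8 + 4 = -4$)
$P{\left(A,v \right)} = \frac{1}{5}$
$W{\left(l \right)} = - l$
$W^{2}{\left(P{\left(V,1 \right)} \right)} = \left(\left(-1\right) \frac{1}{5}\right)^{2} = \left(- \frac{1}{5}\right)^{2} = \frac{1}{25}$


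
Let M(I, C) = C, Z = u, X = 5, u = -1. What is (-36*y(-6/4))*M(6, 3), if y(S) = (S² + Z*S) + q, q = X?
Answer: -945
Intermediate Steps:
Z = -1
q = 5
y(S) = 5 + S² - S (y(S) = (S² - S) + 5 = 5 + S² - S)
(-36*y(-6/4))*M(6, 3) = -36*(5 + (-6/4)² - (-6)/4)*3 = -36*(5 + (-6*¼)² - (-6)/4)*3 = -36*(5 + (-3/2)² - 1*(-3/2))*3 = -36*(5 + 9/4 + 3/2)*3 = -36*35/4*3 = -315*3 = -945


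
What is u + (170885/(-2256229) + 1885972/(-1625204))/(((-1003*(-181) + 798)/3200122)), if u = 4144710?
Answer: 692799038258795847289786/167153471466812789 ≈ 4.1447e+6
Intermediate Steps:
u + (170885/(-2256229) + 1885972/(-1625204))/(((-1003*(-181) + 798)/3200122)) = 4144710 + (170885/(-2256229) + 1885972/(-1625204))/(((-1003*(-181) + 798)/3200122)) = 4144710 + (170885*(-1/2256229) + 1885972*(-1/1625204))/(((181543 + 798)*(1/3200122))) = 4144710 + (-170885/2256229 - 471493/406301)/((182341*(1/3200122))) = 4144710 - 1133226926282/(916708098929*182341/3200122) = 4144710 - 1133226926282/916708098929*3200122/182341 = 4144710 - 3626464417787406404/167153471466812789 = 692799038258795847289786/167153471466812789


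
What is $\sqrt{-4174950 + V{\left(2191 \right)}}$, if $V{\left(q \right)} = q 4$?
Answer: $i \sqrt{4166186} \approx 2041.1 i$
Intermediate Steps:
$V{\left(q \right)} = 4 q$
$\sqrt{-4174950 + V{\left(2191 \right)}} = \sqrt{-4174950 + 4 \cdot 2191} = \sqrt{-4174950 + 8764} = \sqrt{-4166186} = i \sqrt{4166186}$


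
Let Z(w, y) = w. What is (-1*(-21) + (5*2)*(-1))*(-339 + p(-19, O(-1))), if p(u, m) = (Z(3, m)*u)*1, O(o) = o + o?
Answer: -4356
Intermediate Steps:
O(o) = 2*o
p(u, m) = 3*u (p(u, m) = (3*u)*1 = 3*u)
(-1*(-21) + (5*2)*(-1))*(-339 + p(-19, O(-1))) = (-1*(-21) + (5*2)*(-1))*(-339 + 3*(-19)) = (21 + 10*(-1))*(-339 - 57) = (21 - 10)*(-396) = 11*(-396) = -4356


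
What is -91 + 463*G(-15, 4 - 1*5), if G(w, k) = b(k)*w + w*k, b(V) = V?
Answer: 13799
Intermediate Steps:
G(w, k) = 2*k*w (G(w, k) = k*w + w*k = k*w + k*w = 2*k*w)
-91 + 463*G(-15, 4 - 1*5) = -91 + 463*(2*(4 - 1*5)*(-15)) = -91 + 463*(2*(4 - 5)*(-15)) = -91 + 463*(2*(-1)*(-15)) = -91 + 463*30 = -91 + 13890 = 13799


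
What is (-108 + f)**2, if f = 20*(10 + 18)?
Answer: 204304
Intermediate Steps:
f = 560 (f = 20*28 = 560)
(-108 + f)**2 = (-108 + 560)**2 = 452**2 = 204304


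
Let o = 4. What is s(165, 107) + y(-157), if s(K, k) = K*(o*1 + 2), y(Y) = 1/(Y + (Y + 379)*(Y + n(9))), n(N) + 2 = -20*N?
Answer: 74660849/75415 ≈ 990.00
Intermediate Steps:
n(N) = -2 - 20*N
y(Y) = 1/(Y + (-182 + Y)*(379 + Y)) (y(Y) = 1/(Y + (Y + 379)*(Y + (-2 - 20*9))) = 1/(Y + (379 + Y)*(Y + (-2 - 180))) = 1/(Y + (379 + Y)*(Y - 182)) = 1/(Y + (379 + Y)*(-182 + Y)) = 1/(Y + (-182 + Y)*(379 + Y)))
s(K, k) = 6*K (s(K, k) = K*(4*1 + 2) = K*(4 + 2) = K*6 = 6*K)
s(165, 107) + y(-157) = 6*165 + 1/(-68978 + (-157)² + 198*(-157)) = 990 + 1/(-68978 + 24649 - 31086) = 990 + 1/(-75415) = 990 - 1/75415 = 74660849/75415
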